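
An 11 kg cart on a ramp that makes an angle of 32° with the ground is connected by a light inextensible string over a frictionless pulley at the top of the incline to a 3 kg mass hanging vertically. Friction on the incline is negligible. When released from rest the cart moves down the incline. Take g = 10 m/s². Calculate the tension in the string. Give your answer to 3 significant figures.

36.1 N

For the cart on the incline: the weight component along the slope is m₁g sin 32° = 11 × 10 × 0.5299 = 58.289 N and the normal force is N = m₁g cos 32° = 93.285 N.
Newton's second law for the cart (down-slope positive): 58.289 − T = 11 a. For the hanging mass (upward positive): T − 3 × 10 = 3 a.
Adding the two equations eliminates T: 28.289 = 14 a, so a = 2.0206 m/s².
Then from the hanging mass's equation, T = 3 × (10 + 2.0206) = 36.062 N.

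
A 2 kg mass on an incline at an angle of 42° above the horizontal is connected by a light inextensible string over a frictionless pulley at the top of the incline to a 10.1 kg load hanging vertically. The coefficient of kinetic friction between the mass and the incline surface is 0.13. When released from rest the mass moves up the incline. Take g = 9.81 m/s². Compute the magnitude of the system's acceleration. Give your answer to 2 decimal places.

For the mass on the incline: the weight component along the slope is m₁g sin 42° = 2 × 9.81 × 0.6691 = 13.128 N and the normal force is N = m₁g cos 42° = 14.581 N.
Kinetic friction opposes the mass's motion up the incline: f = μN = 0.13 × 14.581 = 1.896 N acting down the slope.
Newton's second law for the mass (up-slope positive): T − 13.128 − 1.896 = 2 a. For the hanging load (downward positive): 10.1 × 9.81 − T = 10.1 a.
Adding the two equations eliminates T: 84.057 = 12.1 a, so a = 6.9469 m/s².

6.95 m/s²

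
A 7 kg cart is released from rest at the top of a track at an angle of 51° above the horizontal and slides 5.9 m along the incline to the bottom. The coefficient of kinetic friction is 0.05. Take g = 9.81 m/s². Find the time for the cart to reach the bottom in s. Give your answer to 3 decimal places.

The weight component along the incline is mg sin 51° = 53.367 N and the normal force is N = mg cos 51° = 43.215 N.
Friction up the slope is f = μN = 0.05 × 43.215 = 2.161 N, so the net downslope force is 53.367 − 2.161 = 51.206 N and a = 51.206 / 7 = 7.3151 m/s².
Starting from rest, L = ½at², so t = √(2L/a) = √(2 × 5.9 / 7.3151) = 1.2701 s.

1.270 s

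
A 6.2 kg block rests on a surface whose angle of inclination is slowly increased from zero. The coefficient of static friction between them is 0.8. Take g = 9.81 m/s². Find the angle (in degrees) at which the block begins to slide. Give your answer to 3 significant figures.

38.7°

At the threshold of sliding, static friction is at its maximum μ_s N and exactly balances the weight component along the incline: mg sin θ = μ_s mg cos θ.
Hence tan θ = μ_s = 0.8, so θ = arctan(0.8) = 38.6598°.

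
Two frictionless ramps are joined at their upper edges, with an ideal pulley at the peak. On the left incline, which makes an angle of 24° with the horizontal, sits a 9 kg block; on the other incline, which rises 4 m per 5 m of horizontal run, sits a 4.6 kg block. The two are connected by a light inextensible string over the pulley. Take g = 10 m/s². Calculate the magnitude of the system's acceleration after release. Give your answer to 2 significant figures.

0.58 m/s²

Resolve each weight along its own incline: the 9 kg mass has component 9 × 10 × sin 24° = 36.606 N down its slope, and the 4.6 kg mass has 4.6 × 10 × sin 38.66° = 28.736 N down its slope.
The 9 kg side's 36.606 N exceeds the other side's 28.736 N, so that mass slides down and the 4.6 kg mass slides up. Taking that direction as positive, Newton's second law for the whole system gives 36.606 − 28.736 = (9 + 4.6) a, so a = 7.870 / 13.6 = 0.5787 m/s².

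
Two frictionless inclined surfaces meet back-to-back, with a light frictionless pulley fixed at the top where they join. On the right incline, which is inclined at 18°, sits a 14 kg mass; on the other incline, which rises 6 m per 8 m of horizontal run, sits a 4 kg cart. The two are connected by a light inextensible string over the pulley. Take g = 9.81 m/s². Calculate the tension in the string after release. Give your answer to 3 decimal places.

27.743 N

Resolve each weight along its own incline: the 14 kg mass has component 14 × 9.81 × sin 18° = 42.440 N down its slope, and the 4 kg mass has 4 × 9.81 × sin 36.87° = 23.544 N down its slope.
The 14 kg side's 42.440 N exceeds the other side's 23.544 N, so that mass slides down and the 4 kg mass slides up. Taking that direction as positive, Newton's second law for the whole system gives 42.440 − 23.544 = (14 + 4) a, so a = 18.896 / 18 = 1.0498 m/s².
For the 4 kg mass (up-slope positive): T − 23.544 = 4 × 1.0498, so T = 27.743 N.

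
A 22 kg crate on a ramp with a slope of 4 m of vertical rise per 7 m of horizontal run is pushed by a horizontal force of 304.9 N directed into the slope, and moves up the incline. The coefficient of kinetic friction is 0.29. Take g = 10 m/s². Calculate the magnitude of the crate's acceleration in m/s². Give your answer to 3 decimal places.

2.560 m/s²

The horizontal push has components F cos 29.74° = 304.9 × 0.8682 = 264.714 N up the incline and F sin 29.74° = 304.9 × 0.4961 = 151.261 N pressing into the surface.
The normal force is therefore N = mg cos 29.74° + F sin 29.74° = 191.004 + 151.261 = 342.265 N, and kinetic friction down the slope is μN = 0.29 × 342.265 = 99.257 N.
Along the incline: F cos 29.74° − mg sin 29.74° − μN = ma, so 264.714 − 109.142 − 99.257 = 22 a, giving a = 2.5598 m/s².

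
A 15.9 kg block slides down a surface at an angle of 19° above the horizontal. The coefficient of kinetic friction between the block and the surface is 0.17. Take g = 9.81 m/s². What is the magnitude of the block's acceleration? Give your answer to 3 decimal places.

1.617 m/s²

Resolving the weight along the incline: the component pulling the block down the slope is mg sin 19° = 15.9 × 9.81 × 0.3256 = 50.787 N, and the normal force is N = mg cos 19° = 15.9 × 9.81 × 0.9455 = 147.478 N.
Kinetic friction acts up the slope with magnitude f = μN = 0.17 × 147.478 = 25.071 N.
Net force along the incline is 50.787 − 25.071 = 25.716 N, so a = 25.716 / 15.9 = 1.6174 m/s².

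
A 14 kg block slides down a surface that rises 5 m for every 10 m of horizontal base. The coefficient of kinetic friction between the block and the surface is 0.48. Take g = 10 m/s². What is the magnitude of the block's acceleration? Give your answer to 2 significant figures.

0.18 m/s²

Resolving the weight along the incline: the component pulling the block down the slope is mg sin 26.57° = 14 × 10 × 0.4472 = 62.608 N, and the normal force is N = mg cos 26.57° = 14 × 10 × 0.8944 = 125.216 N.
Kinetic friction acts up the slope with magnitude f = μN = 0.48 × 125.216 = 60.104 N.
Net force along the incline is 62.608 − 60.104 = 2.504 N, so a = 2.504 / 14 = 0.1789 m/s².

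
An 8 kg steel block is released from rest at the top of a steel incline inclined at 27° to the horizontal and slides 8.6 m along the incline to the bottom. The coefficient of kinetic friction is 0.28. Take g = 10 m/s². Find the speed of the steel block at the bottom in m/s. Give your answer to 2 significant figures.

5.9 m/s

The weight component along the incline is mg sin 27° = 36.319 N and the normal force is N = mg cos 27° = 71.281 N.
Friction up the slope is f = μN = 0.28 × 71.281 = 19.959 N, so the net downslope force is 36.319 − 19.959 = 16.360 N and a = 16.360 / 8 = 2.0450 m/s².
Starting from rest over a distance of 8.6 m, v² = 2aL = 2 × 2.0450 × 8.6 = 35.1740, so v = 5.9308 m/s.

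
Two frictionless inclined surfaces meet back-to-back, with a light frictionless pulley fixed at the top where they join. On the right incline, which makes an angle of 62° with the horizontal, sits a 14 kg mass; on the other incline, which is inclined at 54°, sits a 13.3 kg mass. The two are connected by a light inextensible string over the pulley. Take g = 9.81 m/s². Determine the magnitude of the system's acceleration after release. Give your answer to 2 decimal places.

Resolve each weight along its own incline: the 14 kg mass has component 14 × 9.81 × sin 62° = 121.264 N down its slope, and the 13.3 kg mass has 13.3 × 9.81 × sin 54° = 105.555 N down its slope.
The 14 kg side's 121.264 N exceeds the other side's 105.555 N, so that mass slides down and the 13.3 kg mass slides up. Taking that direction as positive, Newton's second law for the whole system gives 121.264 − 105.555 = (14 + 13.3) a, so a = 15.709 / 27.3 = 0.5754 m/s².

0.58 m/s²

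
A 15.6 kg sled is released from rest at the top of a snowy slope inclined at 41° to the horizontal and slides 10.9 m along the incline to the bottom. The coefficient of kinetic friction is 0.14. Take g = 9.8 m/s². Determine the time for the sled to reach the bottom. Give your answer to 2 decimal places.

2.01 s

The weight component along the incline is mg sin 41° = 100.298 N and the normal force is N = mg cos 41° = 115.380 N.
Friction up the slope is f = μN = 0.14 × 115.380 = 16.153 N, so the net downslope force is 100.298 − 16.153 = 84.145 N and a = 84.145 / 15.6 = 5.3939 m/s².
Starting from rest, L = ½at², so t = √(2L/a) = √(2 × 10.9 / 5.3939) = 2.0104 s.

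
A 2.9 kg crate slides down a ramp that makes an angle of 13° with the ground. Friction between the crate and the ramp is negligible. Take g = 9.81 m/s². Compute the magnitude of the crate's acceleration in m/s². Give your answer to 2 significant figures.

2.2 m/s²

Resolving the weight along the incline: the component pulling the crate down the slope is mg sin 13° = 2.9 × 9.81 × 0.2250 = 6.401 N, and the normal force is N = mg cos 13° = 2.9 × 9.81 × 0.9744 = 27.721 N.
With no friction the net force along the incline is 6.401 N, so a = g sin 13° = 6.401 / 2.9 = 2.2072 m/s².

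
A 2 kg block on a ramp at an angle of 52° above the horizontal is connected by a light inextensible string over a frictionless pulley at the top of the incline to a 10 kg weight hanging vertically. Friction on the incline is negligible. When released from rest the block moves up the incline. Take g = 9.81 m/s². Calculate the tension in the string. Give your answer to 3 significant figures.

29.2 N

For the block on the incline: the weight component along the slope is m₁g sin 52° = 2 × 9.81 × 0.7880 = 15.461 N and the normal force is N = m₁g cos 52° = 12.079 N.
Newton's second law for the block (up-slope positive): T − 15.461 = 2 a. For the hanging weight (downward positive): 10 × 9.81 − T = 10 a.
Adding the two equations eliminates T: 82.639 = 12 a, so a = 6.8866 m/s².
Then from the hanging weight's equation, T = 10 × (9.81 − 6.8866) = 29.234 N.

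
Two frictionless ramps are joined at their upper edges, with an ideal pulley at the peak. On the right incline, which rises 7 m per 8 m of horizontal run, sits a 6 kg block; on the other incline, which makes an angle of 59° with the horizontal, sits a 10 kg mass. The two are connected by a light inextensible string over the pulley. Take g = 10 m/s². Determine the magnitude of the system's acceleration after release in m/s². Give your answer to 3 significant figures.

2.89 m/s²

Resolve each weight along its own incline: the 6 kg mass has component 6 × 10 × sin 41.19° = 39.510 N down its slope, and the 10 kg mass has 10 × 10 × sin 59° = 85.717 N down its slope.
The 10 kg side's 85.717 N exceeds the other side's 39.510 N, so that mass slides down and the 6 kg mass slides up. Taking that direction as positive, Newton's second law for the whole system gives 85.717 − 39.510 = (6 + 10) a, so a = 46.207 / 16 = 2.8879 m/s².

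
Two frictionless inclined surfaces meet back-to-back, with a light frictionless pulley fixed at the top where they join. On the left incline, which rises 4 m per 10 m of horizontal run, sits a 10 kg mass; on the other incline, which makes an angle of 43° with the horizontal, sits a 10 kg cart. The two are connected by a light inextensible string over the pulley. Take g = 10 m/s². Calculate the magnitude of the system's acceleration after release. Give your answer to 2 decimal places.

1.55 m/s²

Resolve each weight along its own incline: the 10 kg mass has component 10 × 10 × sin 21.80° = 37.139 N down its slope, and the 10 kg mass has 10 × 10 × sin 43° = 68.200 N down its slope.
The 10 kg side's 68.200 N exceeds the other side's 37.139 N, so that mass slides down and the 10 kg mass slides up. Taking that direction as positive, Newton's second law for the whole system gives 68.200 − 37.139 = (10 + 10) a, so a = 31.061 / 20 = 1.5531 m/s².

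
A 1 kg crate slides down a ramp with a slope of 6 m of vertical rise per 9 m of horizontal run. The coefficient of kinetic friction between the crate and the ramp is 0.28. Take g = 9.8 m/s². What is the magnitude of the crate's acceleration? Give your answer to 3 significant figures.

3.15 m/s²

Resolving the weight along the incline: the component pulling the crate down the slope is mg sin 33.69° = 1 × 9.8 × 0.5547 = 5.436 N, and the normal force is N = mg cos 33.69° = 1 × 9.8 × 0.8321 = 8.155 N.
Kinetic friction acts up the slope with magnitude f = μN = 0.28 × 8.155 = 2.283 N.
Net force along the incline is 5.436 − 2.283 = 3.153 N, so a = 3.153 / 1 = 3.1530 m/s².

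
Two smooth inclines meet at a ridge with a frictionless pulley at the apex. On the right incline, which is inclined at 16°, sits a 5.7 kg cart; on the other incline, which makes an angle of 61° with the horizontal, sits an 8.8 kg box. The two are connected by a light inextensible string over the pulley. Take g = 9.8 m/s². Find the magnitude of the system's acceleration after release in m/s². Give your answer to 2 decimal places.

4.14 m/s²

Resolve each weight along its own incline: the 5.7 kg mass has component 5.7 × 9.8 × sin 16° = 15.397 N down its slope, and the 8.8 kg mass has 8.8 × 9.8 × sin 61° = 75.427 N down its slope.
The 8.8 kg side's 75.427 N exceeds the other side's 15.397 N, so that mass slides down and the 5.7 kg mass slides up. Taking that direction as positive, Newton's second law for the whole system gives 75.427 − 15.397 = (5.7 + 8.8) a, so a = 60.030 / 14.5 = 4.1400 m/s².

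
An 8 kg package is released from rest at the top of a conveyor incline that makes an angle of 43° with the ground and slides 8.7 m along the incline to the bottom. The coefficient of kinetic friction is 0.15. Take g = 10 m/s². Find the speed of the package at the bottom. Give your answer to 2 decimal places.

9.98 m/s

The weight component along the incline is mg sin 43° = 54.560 N and the normal force is N = mg cos 43° = 58.508 N.
Friction up the slope is f = μN = 0.15 × 58.508 = 8.776 N, so the net downslope force is 54.560 − 8.776 = 45.784 N and a = 45.784 / 8 = 5.7230 m/s².
Starting from rest over a distance of 8.7 m, v² = 2aL = 2 × 5.7230 × 8.7 = 99.5802, so v = 9.9790 m/s.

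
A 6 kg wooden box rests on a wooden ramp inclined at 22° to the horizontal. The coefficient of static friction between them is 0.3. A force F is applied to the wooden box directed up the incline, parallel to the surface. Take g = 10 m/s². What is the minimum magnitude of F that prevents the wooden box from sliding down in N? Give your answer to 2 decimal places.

The normal force is N = mg cos 22° = 55.631 N. With F at its minimum the wooden box is on the verge of sliding down, so static friction is at its maximum μ_s N = 0.3 × 55.631 = 16.689 N and acts up the slope.
Equilibrium along the incline: F + μ_s N = mg sin 22°, so F = 22.476 − 16.689 = 5.787 N.

5.79 N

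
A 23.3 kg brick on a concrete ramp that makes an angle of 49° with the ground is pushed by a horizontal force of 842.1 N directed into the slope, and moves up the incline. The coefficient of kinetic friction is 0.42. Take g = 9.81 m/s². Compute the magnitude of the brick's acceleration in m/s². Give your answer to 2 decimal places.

The horizontal push has components F cos 49° = 842.1 × 0.6561 = 552.502 N up the incline and F sin 49° = 842.1 × 0.7547 = 635.533 N pressing into the surface.
The normal force is therefore N = mg cos 49° + F sin 49° = 149.967 + 635.533 = 785.500 N, and kinetic friction down the slope is μN = 0.42 × 785.500 = 329.910 N.
Along the incline: F cos 49° − mg sin 49° − μN = ma, so 552.502 − 172.504 − 329.910 = 23.3 a, giving a = 2.1497 m/s².

2.15 m/s²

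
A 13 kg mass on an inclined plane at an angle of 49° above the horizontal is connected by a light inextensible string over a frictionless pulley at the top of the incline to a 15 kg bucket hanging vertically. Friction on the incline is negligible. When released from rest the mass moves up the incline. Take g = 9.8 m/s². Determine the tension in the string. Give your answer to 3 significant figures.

120 N

For the mass on the incline: the weight component along the slope is m₁g sin 49° = 13 × 9.8 × 0.7547 = 96.149 N and the normal force is N = m₁g cos 49° = 83.582 N.
Newton's second law for the mass (up-slope positive): T − 96.149 = 13 a. For the hanging bucket (downward positive): 15 × 9.8 − T = 15 a.
Adding the two equations eliminates T: 50.851 = 28 a, so a = 1.8161 m/s².
Then from the hanging bucket's equation, T = 15 × (9.8 − 1.8161) = 119.758 N.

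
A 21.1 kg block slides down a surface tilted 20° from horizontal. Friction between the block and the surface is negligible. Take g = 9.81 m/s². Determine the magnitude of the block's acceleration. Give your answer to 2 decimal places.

3.36 m/s²

Resolving the weight along the incline: the component pulling the block down the slope is mg sin 20° = 21.1 × 9.81 × 0.3420 = 70.791 N, and the normal force is N = mg cos 20° = 21.1 × 9.81 × 0.9397 = 194.509 N.
With no friction the net force along the incline is 70.791 N, so a = g sin 20° = 70.791 / 21.1 = 3.3550 m/s².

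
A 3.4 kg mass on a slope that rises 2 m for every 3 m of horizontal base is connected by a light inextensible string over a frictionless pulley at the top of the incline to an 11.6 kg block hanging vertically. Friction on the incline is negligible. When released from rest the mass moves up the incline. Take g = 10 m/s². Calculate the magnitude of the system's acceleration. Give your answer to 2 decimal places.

For the mass on the incline: the weight component along the slope is m₁g sin 33.69° = 3.4 × 10 × 0.5547 = 18.860 N and the normal force is N = m₁g cos 33.69° = 28.290 N.
Newton's second law for the mass (up-slope positive): T − 18.860 = 3.4 a. For the hanging block (downward positive): 11.6 × 10 − T = 11.6 a.
Adding the two equations eliminates T: 97.140 = 15 a, so a = 6.4760 m/s².

6.48 m/s²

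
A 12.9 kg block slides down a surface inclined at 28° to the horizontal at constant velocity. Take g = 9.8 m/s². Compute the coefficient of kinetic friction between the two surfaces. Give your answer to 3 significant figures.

At constant velocity the net force along the incline is zero: mg sin 28° = μ mg cos 28°.
So μ = tan 28° = 0.4695 / 0.8829 = 0.5318.

0.532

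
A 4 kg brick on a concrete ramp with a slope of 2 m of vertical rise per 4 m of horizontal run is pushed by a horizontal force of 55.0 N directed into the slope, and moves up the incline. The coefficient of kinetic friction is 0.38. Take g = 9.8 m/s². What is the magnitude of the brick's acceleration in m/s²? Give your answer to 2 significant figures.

The horizontal push has components F cos 26.57° = 55.0 × 0.8944 = 49.192 N up the incline and F sin 26.57° = 55.0 × 0.4472 = 24.596 N pressing into the surface.
The normal force is therefore N = mg cos 26.57° + F sin 26.57° = 35.060 + 24.596 = 59.656 N, and kinetic friction down the slope is μN = 0.38 × 59.656 = 22.669 N.
Along the incline: F cos 26.57° − mg sin 26.57° − μN = ma, so 49.192 − 17.530 − 22.669 = 4 a, giving a = 2.2482 m/s².

2.2 m/s²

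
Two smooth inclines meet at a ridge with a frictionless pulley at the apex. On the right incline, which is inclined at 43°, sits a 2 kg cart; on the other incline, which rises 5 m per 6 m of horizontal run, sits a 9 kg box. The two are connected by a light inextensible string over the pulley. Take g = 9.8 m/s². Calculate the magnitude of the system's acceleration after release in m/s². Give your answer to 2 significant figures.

Resolve each weight along its own incline: the 2 kg mass has component 2 × 9.8 × sin 43° = 13.367 N down its slope, and the 9 kg mass has 9 × 9.8 × sin 39.81° = 56.464 N down its slope.
The 9 kg side's 56.464 N exceeds the other side's 13.367 N, so that mass slides down and the 2 kg mass slides up. Taking that direction as positive, Newton's second law for the whole system gives 56.464 − 13.367 = (2 + 9) a, so a = 43.097 / 11 = 3.9179 m/s².

3.9 m/s²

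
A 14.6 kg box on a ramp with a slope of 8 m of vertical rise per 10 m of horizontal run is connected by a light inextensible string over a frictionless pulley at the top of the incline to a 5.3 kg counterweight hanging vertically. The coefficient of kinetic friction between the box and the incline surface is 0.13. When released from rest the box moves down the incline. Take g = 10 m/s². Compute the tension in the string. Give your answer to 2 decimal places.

59.23 N

For the box on the incline: the weight component along the slope is m₁g sin 38.66° = 14.6 × 10 × 0.6247 = 91.206 N and the normal force is N = m₁g cos 38.66° = 114.007 N.
Kinetic friction opposes the box's motion down the incline: f = μN = 0.13 × 114.007 = 14.821 N acting up the slope.
Newton's second law for the box (down-slope positive): 91.206 − 14.821 − T = 14.6 a. For the hanging counterweight (upward positive): T − 5.3 × 10 = 5.3 a.
Adding the two equations eliminates T: 23.385 = 19.9 a, so a = 1.1751 m/s².
Then from the hanging counterweight's equation, T = 5.3 × (10 + 1.1751) = 59.228 N.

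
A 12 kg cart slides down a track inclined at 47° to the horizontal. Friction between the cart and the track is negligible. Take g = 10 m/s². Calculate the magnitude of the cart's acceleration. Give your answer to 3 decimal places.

7.314 m/s²

Resolving the weight along the incline: the component pulling the cart down the slope is mg sin 47° = 12 × 10 × 0.7314 = 87.768 N, and the normal force is N = mg cos 47° = 12 × 10 × 0.6820 = 81.840 N.
With no friction the net force along the incline is 87.768 N, so a = g sin 47° = 87.768 / 12 = 7.3140 m/s².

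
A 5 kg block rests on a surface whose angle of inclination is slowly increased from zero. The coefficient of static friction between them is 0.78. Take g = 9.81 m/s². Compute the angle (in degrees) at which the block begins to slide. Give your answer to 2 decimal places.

37.95°

At the threshold of sliding, static friction is at its maximum μ_s N and exactly balances the weight component along the incline: mg sin θ = μ_s mg cos θ.
Hence tan θ = μ_s = 0.78, so θ = arctan(0.78) = 37.9542°.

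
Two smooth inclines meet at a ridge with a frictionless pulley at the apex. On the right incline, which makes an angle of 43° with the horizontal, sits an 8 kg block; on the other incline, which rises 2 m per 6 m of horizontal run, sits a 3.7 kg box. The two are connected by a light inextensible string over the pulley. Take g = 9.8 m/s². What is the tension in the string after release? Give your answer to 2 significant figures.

25 N

Resolve each weight along its own incline: the 8 kg mass has component 8 × 9.8 × sin 43° = 53.469 N down its slope, and the 3.7 kg mass has 3.7 × 9.8 × sin 18.43° = 11.466 N down its slope.
The 8 kg side's 53.469 N exceeds the other side's 11.466 N, so that mass slides down and the 3.7 kg mass slides up. Taking that direction as positive, Newton's second law for the whole system gives 53.469 − 11.466 = (8 + 3.7) a, so a = 42.003 / 11.7 = 3.5900 m/s².
For the 3.7 kg mass (up-slope positive): T − 11.466 = 3.7 × 3.5900, so T = 24.749 N.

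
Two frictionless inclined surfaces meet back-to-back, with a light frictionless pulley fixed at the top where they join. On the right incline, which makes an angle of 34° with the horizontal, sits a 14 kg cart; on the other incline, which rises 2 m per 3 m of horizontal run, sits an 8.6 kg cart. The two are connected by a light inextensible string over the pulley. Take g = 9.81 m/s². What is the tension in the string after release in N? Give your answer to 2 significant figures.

58 N

Resolve each weight along its own incline: the 14 kg mass has component 14 × 9.81 × sin 34° = 76.800 N down its slope, and the 8.6 kg mass has 8.6 × 9.81 × sin 33.69° = 46.798 N down its slope.
The 14 kg side's 76.800 N exceeds the other side's 46.798 N, so that mass slides down and the 8.6 kg mass slides up. Taking that direction as positive, Newton's second law for the whole system gives 76.800 − 46.798 = (14 + 8.6) a, so a = 30.002 / 22.6 = 1.3275 m/s².
For the 8.6 kg mass (up-slope positive): T − 46.798 = 8.6 × 1.3275, so T = 58.215 N.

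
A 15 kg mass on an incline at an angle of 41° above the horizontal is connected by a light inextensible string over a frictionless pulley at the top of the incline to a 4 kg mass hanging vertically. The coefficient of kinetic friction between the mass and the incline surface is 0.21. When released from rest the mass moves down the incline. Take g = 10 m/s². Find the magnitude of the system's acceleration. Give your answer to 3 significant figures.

1.82 m/s²

For the mass on the incline: the weight component along the slope is m₁g sin 41° = 15 × 10 × 0.6561 = 98.415 N and the normal force is N = m₁g cos 41° = 113.206 N.
Kinetic friction opposes the mass's motion down the incline: f = μN = 0.21 × 113.206 = 23.773 N acting up the slope.
Newton's second law for the mass (down-slope positive): 98.415 − 23.773 − T = 15 a. For the hanging mass (upward positive): T − 4 × 10 = 4 a.
Adding the two equations eliminates T: 34.642 = 19 a, so a = 1.8233 m/s².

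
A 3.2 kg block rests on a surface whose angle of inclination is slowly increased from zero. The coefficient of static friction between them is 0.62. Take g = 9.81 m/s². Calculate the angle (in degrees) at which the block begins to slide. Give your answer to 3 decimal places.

31.799°

At the threshold of sliding, static friction is at its maximum μ_s N and exactly balances the weight component along the incline: mg sin θ = μ_s mg cos θ.
Hence tan θ = μ_s = 0.62, so θ = arctan(0.62) = 31.7989°.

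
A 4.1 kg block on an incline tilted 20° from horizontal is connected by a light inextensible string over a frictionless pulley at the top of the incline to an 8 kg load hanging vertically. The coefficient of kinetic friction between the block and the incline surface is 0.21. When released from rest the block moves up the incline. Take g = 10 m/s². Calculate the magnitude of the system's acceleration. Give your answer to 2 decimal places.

4.78 m/s²

For the block on the incline: the weight component along the slope is m₁g sin 20° = 4.1 × 10 × 0.3420 = 14.022 N and the normal force is N = m₁g cos 20° = 38.527 N.
Kinetic friction opposes the block's motion up the incline: f = μN = 0.21 × 38.527 = 8.091 N acting down the slope.
Newton's second law for the block (up-slope positive): T − 14.022 − 8.091 = 4.1 a. For the hanging load (downward positive): 8 × 10 − T = 8 a.
Adding the two equations eliminates T: 57.887 = 12.1 a, so a = 4.7840 m/s².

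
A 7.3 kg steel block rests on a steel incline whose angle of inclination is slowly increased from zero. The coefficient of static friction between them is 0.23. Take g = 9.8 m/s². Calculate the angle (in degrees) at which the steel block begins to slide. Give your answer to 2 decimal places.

At the threshold of sliding, static friction is at its maximum μ_s N and exactly balances the weight component along the incline: mg sin θ = μ_s mg cos θ.
Hence tan θ = μ_s = 0.23, so θ = arctan(0.23) = 12.9528°.

12.95°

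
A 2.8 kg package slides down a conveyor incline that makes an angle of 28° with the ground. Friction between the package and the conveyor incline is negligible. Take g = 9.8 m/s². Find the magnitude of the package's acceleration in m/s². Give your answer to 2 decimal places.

Resolving the weight along the incline: the component pulling the package down the slope is mg sin 28° = 2.8 × 9.8 × 0.4695 = 12.883 N, and the normal force is N = mg cos 28° = 2.8 × 9.8 × 0.8829 = 24.227 N.
With no friction the net force along the incline is 12.883 N, so a = g sin 28° = 12.883 / 2.8 = 4.6011 m/s².

4.60 m/s²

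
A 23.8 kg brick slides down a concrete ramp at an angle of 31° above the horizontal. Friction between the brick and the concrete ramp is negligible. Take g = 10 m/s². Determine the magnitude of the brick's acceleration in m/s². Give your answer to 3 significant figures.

Resolving the weight along the incline: the component pulling the brick down the slope is mg sin 31° = 23.8 × 10 × 0.5150 = 122.570 N, and the normal force is N = mg cos 31° = 23.8 × 10 × 0.8572 = 204.014 N.
With no friction the net force along the incline is 122.570 N, so a = g sin 31° = 122.570 / 23.8 = 5.1500 m/s².

5.15 m/s²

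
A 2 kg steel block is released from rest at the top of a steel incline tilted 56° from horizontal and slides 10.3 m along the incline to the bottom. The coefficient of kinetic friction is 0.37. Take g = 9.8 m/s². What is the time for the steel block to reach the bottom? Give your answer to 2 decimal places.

The weight component along the incline is mg sin 56° = 16.249 N and the normal force is N = mg cos 56° = 10.960 N.
Friction up the slope is f = μN = 0.37 × 10.960 = 4.055 N, so the net downslope force is 16.249 − 4.055 = 12.194 N and a = 12.194 / 2 = 6.0970 m/s².
Starting from rest, L = ½at², so t = √(2L/a) = √(2 × 10.3 / 6.0970) = 1.8381 s.

1.84 s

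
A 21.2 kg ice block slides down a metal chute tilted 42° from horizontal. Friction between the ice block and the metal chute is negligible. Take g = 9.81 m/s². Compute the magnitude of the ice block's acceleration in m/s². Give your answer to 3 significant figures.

Resolving the weight along the incline: the component pulling the ice block down the slope is mg sin 42° = 21.2 × 9.81 × 0.6691 = 139.154 N, and the normal force is N = mg cos 42° = 21.2 × 9.81 × 0.7431 = 154.544 N.
With no friction the net force along the incline is 139.154 N, so a = g sin 42° = 139.154 / 21.2 = 6.5639 m/s².

6.56 m/s²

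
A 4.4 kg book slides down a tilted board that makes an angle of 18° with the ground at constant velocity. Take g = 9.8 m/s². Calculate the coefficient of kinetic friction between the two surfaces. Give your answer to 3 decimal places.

0.325

At constant velocity the net force along the incline is zero: mg sin 18° = μ mg cos 18°.
So μ = tan 18° = 0.3090 / 0.9511 = 0.3249.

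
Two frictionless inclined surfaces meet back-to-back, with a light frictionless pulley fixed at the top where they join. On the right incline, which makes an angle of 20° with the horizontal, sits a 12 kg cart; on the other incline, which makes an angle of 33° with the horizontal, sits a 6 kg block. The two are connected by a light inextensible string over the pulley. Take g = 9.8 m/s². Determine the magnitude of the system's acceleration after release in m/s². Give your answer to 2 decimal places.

0.46 m/s²

Resolve each weight along its own incline: the 12 kg mass has component 12 × 9.8 × sin 20° = 40.222 N down its slope, and the 6 kg mass has 6 × 9.8 × sin 33° = 32.025 N down its slope.
The 12 kg side's 40.222 N exceeds the other side's 32.025 N, so that mass slides down and the 6 kg mass slides up. Taking that direction as positive, Newton's second law for the whole system gives 40.222 − 32.025 = (12 + 6) a, so a = 8.197 / 18 = 0.4554 m/s².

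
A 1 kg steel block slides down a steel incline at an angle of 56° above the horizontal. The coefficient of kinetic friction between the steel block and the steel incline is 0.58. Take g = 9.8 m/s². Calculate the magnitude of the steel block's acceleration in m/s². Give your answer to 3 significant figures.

Resolving the weight along the incline: the component pulling the steel block down the slope is mg sin 56° = 1 × 9.8 × 0.8290 = 8.124 N, and the normal force is N = mg cos 56° = 1 × 9.8 × 0.5592 = 5.480 N.
Kinetic friction acts up the slope with magnitude f = μN = 0.58 × 5.480 = 3.178 N.
Net force along the incline is 8.124 − 3.178 = 4.946 N, so a = 4.946 / 1 = 4.9460 m/s².

4.95 m/s²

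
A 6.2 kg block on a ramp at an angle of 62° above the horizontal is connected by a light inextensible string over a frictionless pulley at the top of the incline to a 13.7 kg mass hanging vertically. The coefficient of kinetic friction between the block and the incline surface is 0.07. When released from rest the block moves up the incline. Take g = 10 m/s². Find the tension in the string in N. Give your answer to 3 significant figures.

81.8 N

For the block on the incline: the weight component along the slope is m₁g sin 62° = 6.2 × 10 × 0.8829 = 54.740 N and the normal force is N = m₁g cos 62° = 29.107 N.
Kinetic friction opposes the block's motion up the incline: f = μN = 0.07 × 29.107 = 2.037 N acting down the slope.
Newton's second law for the block (up-slope positive): T − 54.740 − 2.037 = 6.2 a. For the hanging mass (downward positive): 13.7 × 10 − T = 13.7 a.
Adding the two equations eliminates T: 80.223 = 19.9 a, so a = 4.0313 m/s².
Then from the hanging mass's equation, T = 13.7 × (10 − 4.0313) = 81.771 N.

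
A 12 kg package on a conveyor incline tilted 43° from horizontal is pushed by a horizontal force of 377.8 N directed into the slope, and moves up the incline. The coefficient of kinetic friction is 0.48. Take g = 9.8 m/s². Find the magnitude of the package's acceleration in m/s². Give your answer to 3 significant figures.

2.60 m/s²

The horizontal push has components F cos 43° = 377.8 × 0.7314 = 276.323 N up the incline and F sin 43° = 377.8 × 0.6820 = 257.660 N pressing into the surface.
The normal force is therefore N = mg cos 43° + F sin 43° = 86.013 + 257.660 = 343.673 N, and kinetic friction down the slope is μN = 0.48 × 343.673 = 164.963 N.
Along the incline: F cos 43° − mg sin 43° − μN = ma, so 276.323 − 80.203 − 164.963 = 12 a, giving a = 2.5964 m/s².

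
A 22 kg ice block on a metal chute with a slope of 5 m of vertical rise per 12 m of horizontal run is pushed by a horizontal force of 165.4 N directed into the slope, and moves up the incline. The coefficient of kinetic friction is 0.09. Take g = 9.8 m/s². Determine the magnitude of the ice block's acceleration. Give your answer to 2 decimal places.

2.10 m/s²

The horizontal push has components F cos 22.62° = 165.4 × 0.9231 = 152.681 N up the incline and F sin 22.62° = 165.4 × 0.3846 = 63.613 N pressing into the surface.
The normal force is therefore N = mg cos 22.62° + F sin 22.62° = 199.020 + 63.613 = 262.633 N, and kinetic friction down the slope is μN = 0.09 × 262.633 = 23.637 N.
Along the incline: F cos 22.62° − mg sin 22.62° − μN = ma, so 152.681 − 82.920 − 23.637 = 22 a, giving a = 2.0965 m/s².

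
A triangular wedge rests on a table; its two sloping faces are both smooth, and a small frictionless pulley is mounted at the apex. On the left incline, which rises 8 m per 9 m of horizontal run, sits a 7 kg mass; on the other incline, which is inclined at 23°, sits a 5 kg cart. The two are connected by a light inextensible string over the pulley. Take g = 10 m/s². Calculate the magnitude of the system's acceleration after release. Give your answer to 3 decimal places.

2.247 m/s²

Resolve each weight along its own incline: the 7 kg mass has component 7 × 10 × sin 41.63° = 46.505 N down its slope, and the 5 kg mass has 5 × 10 × sin 23° = 19.537 N down its slope.
The 7 kg side's 46.505 N exceeds the other side's 19.537 N, so that mass slides down and the 5 kg mass slides up. Taking that direction as positive, Newton's second law for the whole system gives 46.505 − 19.537 = (7 + 5) a, so a = 26.968 / 12 = 2.2473 m/s².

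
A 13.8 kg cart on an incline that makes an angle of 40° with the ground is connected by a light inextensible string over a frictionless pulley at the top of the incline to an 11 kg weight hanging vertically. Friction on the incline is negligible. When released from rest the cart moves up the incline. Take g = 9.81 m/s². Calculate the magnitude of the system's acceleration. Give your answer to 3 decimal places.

For the cart on the incline: the weight component along the slope is m₁g sin 40° = 13.8 × 9.81 × 0.6428 = 87.021 N and the normal force is N = m₁g cos 40° = 103.706 N.
Newton's second law for the cart (up-slope positive): T − 87.021 = 13.8 a. For the hanging weight (downward positive): 11 × 9.81 − T = 11 a.
Adding the two equations eliminates T: 20.889 = 24.8 a, so a = 0.8423 m/s².

0.842 m/s²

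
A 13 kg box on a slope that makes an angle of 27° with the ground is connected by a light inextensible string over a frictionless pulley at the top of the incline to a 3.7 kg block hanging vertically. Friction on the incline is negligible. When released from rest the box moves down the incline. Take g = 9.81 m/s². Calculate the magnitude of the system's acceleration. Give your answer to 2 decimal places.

For the box on the incline: the weight component along the slope is m₁g sin 27° = 13 × 9.81 × 0.4540 = 57.899 N and the normal force is N = m₁g cos 27° = 113.630 N.
Newton's second law for the box (down-slope positive): 57.899 − T = 13 a. For the hanging block (upward positive): T − 3.7 × 9.81 = 3.7 a.
Adding the two equations eliminates T: 21.602 = 16.7 a, so a = 1.2935 m/s².

1.29 m/s²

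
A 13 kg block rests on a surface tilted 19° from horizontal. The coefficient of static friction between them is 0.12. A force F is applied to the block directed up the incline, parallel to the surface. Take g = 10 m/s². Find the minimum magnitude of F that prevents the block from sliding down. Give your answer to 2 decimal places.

27.57 N

The normal force is N = mg cos 19° = 122.917 N. With F at its minimum the block is on the verge of sliding down, so static friction is at its maximum μ_s N = 0.12 × 122.917 = 14.750 N and acts up the slope.
Equilibrium along the incline: F + μ_s N = mg sin 19°, so F = 42.324 − 14.750 = 27.574 N.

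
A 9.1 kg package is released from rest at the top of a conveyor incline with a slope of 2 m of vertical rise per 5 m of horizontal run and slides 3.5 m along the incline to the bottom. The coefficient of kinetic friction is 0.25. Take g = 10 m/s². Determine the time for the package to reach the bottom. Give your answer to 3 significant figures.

The weight component along the incline is mg sin 21.80° = 33.797 N and the normal force is N = mg cos 21.80° = 84.491 N.
Friction up the slope is f = μN = 0.25 × 84.491 = 21.123 N, so the net downslope force is 33.797 − 21.123 = 12.674 N and a = 12.674 / 9.1 = 1.3927 m/s².
Starting from rest, L = ½at², so t = √(2L/a) = √(2 × 3.5 / 1.3927) = 2.2419 s.

2.24 s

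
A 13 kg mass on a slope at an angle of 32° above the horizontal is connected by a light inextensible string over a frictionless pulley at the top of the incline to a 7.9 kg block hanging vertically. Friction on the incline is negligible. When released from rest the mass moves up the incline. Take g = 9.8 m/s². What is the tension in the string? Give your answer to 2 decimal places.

For the mass on the incline: the weight component along the slope is m₁g sin 32° = 13 × 9.8 × 0.5299 = 67.509 N and the normal force is N = m₁g cos 32° = 108.041 N.
Newton's second law for the mass (up-slope positive): T − 67.509 = 13 a. For the hanging block (downward positive): 7.9 × 9.8 − T = 7.9 a.
Adding the two equations eliminates T: 9.911 = 20.9 a, so a = 0.4742 m/s².
Then from the hanging block's equation, T = 7.9 × (9.8 − 0.4742) = 73.674 N.

73.67 N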